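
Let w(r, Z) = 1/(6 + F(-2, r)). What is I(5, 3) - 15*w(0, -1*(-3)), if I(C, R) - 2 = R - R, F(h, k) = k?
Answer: -1/2 ≈ -0.50000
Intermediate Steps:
w(r, Z) = 1/(6 + r)
I(C, R) = 2 (I(C, R) = 2 + (R - R) = 2 + 0 = 2)
I(5, 3) - 15*w(0, -1*(-3)) = 2 - 15/(6 + 0) = 2 - 15/6 = 2 - 15*1/6 = 2 - 5/2 = -1/2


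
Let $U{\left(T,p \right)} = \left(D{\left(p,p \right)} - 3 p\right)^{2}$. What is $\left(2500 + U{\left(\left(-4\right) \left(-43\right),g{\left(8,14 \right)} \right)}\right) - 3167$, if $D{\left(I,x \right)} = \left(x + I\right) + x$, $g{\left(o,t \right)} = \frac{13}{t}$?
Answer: $-667$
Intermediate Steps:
$D{\left(I,x \right)} = I + 2 x$ ($D{\left(I,x \right)} = \left(I + x\right) + x = I + 2 x$)
$U{\left(T,p \right)} = 0$ ($U{\left(T,p \right)} = \left(\left(p + 2 p\right) - 3 p\right)^{2} = \left(3 p - 3 p\right)^{2} = 0^{2} = 0$)
$\left(2500 + U{\left(\left(-4\right) \left(-43\right),g{\left(8,14 \right)} \right)}\right) - 3167 = \left(2500 + 0\right) - 3167 = 2500 - 3167 = -667$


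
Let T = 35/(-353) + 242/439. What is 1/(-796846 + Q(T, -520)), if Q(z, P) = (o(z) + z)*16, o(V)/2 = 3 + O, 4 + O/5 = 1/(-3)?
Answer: -464901/370728840182 ≈ -1.2540e-6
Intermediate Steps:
O = -65/3 (O = -20 + 5*(1/(-3)) = -20 + 5*(1*(-⅓)) = -20 + 5*(-⅓) = -20 - 5/3 = -65/3 ≈ -21.667)
o(V) = -112/3 (o(V) = 2*(3 - 65/3) = 2*(-56/3) = -112/3)
T = 70061/154967 (T = 35*(-1/353) + 242*(1/439) = -35/353 + 242/439 = 70061/154967 ≈ 0.45210)
Q(z, P) = -1792/3 + 16*z (Q(z, P) = (-112/3 + z)*16 = -1792/3 + 16*z)
1/(-796846 + Q(T, -520)) = 1/(-796846 + (-1792/3 + 16*(70061/154967))) = 1/(-796846 + (-1792/3 + 1120976/154967)) = 1/(-796846 - 274337936/464901) = 1/(-370728840182/464901) = -464901/370728840182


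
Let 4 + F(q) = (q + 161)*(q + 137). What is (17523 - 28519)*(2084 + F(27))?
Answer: -361900352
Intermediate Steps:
F(q) = -4 + (137 + q)*(161 + q) (F(q) = -4 + (q + 161)*(q + 137) = -4 + (161 + q)*(137 + q) = -4 + (137 + q)*(161 + q))
(17523 - 28519)*(2084 + F(27)) = (17523 - 28519)*(2084 + (22053 + 27² + 298*27)) = -10996*(2084 + (22053 + 729 + 8046)) = -10996*(2084 + 30828) = -10996*32912 = -361900352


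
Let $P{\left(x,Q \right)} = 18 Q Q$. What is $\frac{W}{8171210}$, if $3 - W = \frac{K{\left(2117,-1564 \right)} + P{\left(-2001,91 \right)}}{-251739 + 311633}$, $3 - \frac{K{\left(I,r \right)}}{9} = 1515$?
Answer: $\frac{11058}{122351612935} \approx 9.0379 \cdot 10^{-8}$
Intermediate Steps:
$K{\left(I,r \right)} = -13608$ ($K{\left(I,r \right)} = 27 - 13635 = -13608$)
$P{\left(x,Q \right)} = 18 Q^{2}$
$W = \frac{22116}{29947}$ ($W = 3 - \frac{-13608 + 18 \cdot 91^{2}}{-251739 + 311633} = 3 - \frac{-13608 + 18 \cdot 8281}{59894} = 3 - \left(-13608 + 149058\right) \frac{1}{59894} = 3 - 135450 \cdot \frac{1}{59894} = 3 - \frac{67725}{29947} = \frac{22116}{29947} \approx 0.7385$)
$\frac{W}{8171210} = \frac{22116}{29947 \cdot 8171210} = \frac{22116}{29947} \cdot \frac{1}{8171210} = \frac{11058}{122351612935}$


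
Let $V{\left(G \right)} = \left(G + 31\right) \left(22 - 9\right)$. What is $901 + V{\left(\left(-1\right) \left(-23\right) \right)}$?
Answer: $1603$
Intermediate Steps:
$V{\left(G \right)} = 403 + 13 G$ ($V{\left(G \right)} = \left(31 + G\right) 13 = 403 + 13 G$)
$901 + V{\left(\left(-1\right) \left(-23\right) \right)} = 901 + \left(403 + 13 \left(\left(-1\right) \left(-23\right)\right)\right) = 901 + \left(403 + 13 \cdot 23\right) = 901 + \left(403 + 299\right) = 901 + 702 = 1603$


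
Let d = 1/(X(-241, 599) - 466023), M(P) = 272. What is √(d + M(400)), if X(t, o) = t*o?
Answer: √101338001960946/610382 ≈ 16.492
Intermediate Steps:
X(t, o) = o*t
d = -1/610382 (d = 1/(599*(-241) - 466023) = 1/(-144359 - 466023) = 1/(-610382) = -1/610382 ≈ -1.6383e-6)
√(d + M(400)) = √(-1/610382 + 272) = √(166023903/610382) = √101338001960946/610382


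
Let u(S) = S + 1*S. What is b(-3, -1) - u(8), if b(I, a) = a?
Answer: -17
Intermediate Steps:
u(S) = 2*S (u(S) = S + S = 2*S)
b(-3, -1) - u(8) = -1 - 2*8 = -1 - 1*16 = -1 - 16 = -17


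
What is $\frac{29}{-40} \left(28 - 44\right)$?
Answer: $\frac{58}{5} \approx 11.6$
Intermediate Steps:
$\frac{29}{-40} \left(28 - 44\right) = 29 \left(- \frac{1}{40}\right) \left(-16\right) = \left(- \frac{29}{40}\right) \left(-16\right) = \frac{58}{5}$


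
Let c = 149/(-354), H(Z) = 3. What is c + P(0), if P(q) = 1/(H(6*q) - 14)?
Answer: -1993/3894 ≈ -0.51181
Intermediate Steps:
P(q) = -1/11 (P(q) = 1/(3 - 14) = 1/(-11) = -1/11)
c = -149/354 (c = 149*(-1/354) = -149/354 ≈ -0.42090)
c + P(0) = -149/354 - 1/11 = -1993/3894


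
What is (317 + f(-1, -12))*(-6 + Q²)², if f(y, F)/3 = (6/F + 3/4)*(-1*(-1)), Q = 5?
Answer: 458831/4 ≈ 1.1471e+5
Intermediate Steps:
f(y, F) = 9/4 + 18/F (f(y, F) = 3*((6/F + 3/4)*(-1*(-1))) = 3*((6/F + 3*(¼))*1) = 3*((6/F + ¾)*1) = 3*((¾ + 6/F)*1) = 3*(¾ + 6/F) = 9/4 + 18/F)
(317 + f(-1, -12))*(-6 + Q²)² = (317 + (9/4 + 18/(-12)))*(-6 + 5²)² = (317 + (9/4 + 18*(-1/12)))*(-6 + 25)² = (317 + (9/4 - 3/2))*19² = (317 + ¾)*361 = (1271/4)*361 = 458831/4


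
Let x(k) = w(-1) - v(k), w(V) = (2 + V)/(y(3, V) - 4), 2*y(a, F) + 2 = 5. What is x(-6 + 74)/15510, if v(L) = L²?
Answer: -1051/3525 ≈ -0.29816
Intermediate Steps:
y(a, F) = 3/2 (y(a, F) = -1 + (½)*5 = -1 + 5/2 = 3/2)
w(V) = -⅘ - 2*V/5 (w(V) = (2 + V)/(3/2 - 4) = (2 + V)/(-5/2) = (2 + V)*(-⅖) = -⅘ - 2*V/5)
x(k) = -⅖ - k² (x(k) = (-⅘ - ⅖*(-1)) - k² = (-⅘ + ⅖) - k² = -⅖ - k²)
x(-6 + 74)/15510 = (-⅖ - (-6 + 74)²)/15510 = (-⅖ - 1*68²)*(1/15510) = (-⅖ - 1*4624)*(1/15510) = (-⅖ - 4624)*(1/15510) = -23122/5*1/15510 = -1051/3525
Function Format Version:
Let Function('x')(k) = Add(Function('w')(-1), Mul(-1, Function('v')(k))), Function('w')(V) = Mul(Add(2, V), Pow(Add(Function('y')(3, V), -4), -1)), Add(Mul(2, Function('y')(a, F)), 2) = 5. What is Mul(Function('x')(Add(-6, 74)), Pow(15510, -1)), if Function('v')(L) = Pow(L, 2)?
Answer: Rational(-1051, 3525) ≈ -0.29816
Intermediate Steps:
Function('y')(a, F) = Rational(3, 2) (Function('y')(a, F) = Add(-1, Mul(Rational(1, 2), 5)) = Add(-1, Rational(5, 2)) = Rational(3, 2))
Function('w')(V) = Add(Rational(-4, 5), Mul(Rational(-2, 5), V)) (Function('w')(V) = Mul(Add(2, V), Pow(Add(Rational(3, 2), -4), -1)) = Mul(Add(2, V), Pow(Rational(-5, 2), -1)) = Mul(Add(2, V), Rational(-2, 5)) = Add(Rational(-4, 5), Mul(Rational(-2, 5), V)))
Function('x')(k) = Add(Rational(-2, 5), Mul(-1, Pow(k, 2))) (Function('x')(k) = Add(Add(Rational(-4, 5), Mul(Rational(-2, 5), -1)), Mul(-1, Pow(k, 2))) = Add(Add(Rational(-4, 5), Rational(2, 5)), Mul(-1, Pow(k, 2))) = Add(Rational(-2, 5), Mul(-1, Pow(k, 2))))
Mul(Function('x')(Add(-6, 74)), Pow(15510, -1)) = Mul(Add(Rational(-2, 5), Mul(-1, Pow(Add(-6, 74), 2))), Pow(15510, -1)) = Mul(Add(Rational(-2, 5), Mul(-1, Pow(68, 2))), Rational(1, 15510)) = Mul(Add(Rational(-2, 5), Mul(-1, 4624)), Rational(1, 15510)) = Mul(Add(Rational(-2, 5), -4624), Rational(1, 15510)) = Mul(Rational(-23122, 5), Rational(1, 15510)) = Rational(-1051, 3525)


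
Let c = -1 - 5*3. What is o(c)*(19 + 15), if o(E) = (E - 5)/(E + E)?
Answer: 357/16 ≈ 22.313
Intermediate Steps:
c = -16 (c = -1 - 15 = -16)
o(E) = (-5 + E)/(2*E) (o(E) = (-5 + E)/((2*E)) = (-5 + E)*(1/(2*E)) = (-5 + E)/(2*E))
o(c)*(19 + 15) = ((½)*(-5 - 16)/(-16))*(19 + 15) = ((½)*(-1/16)*(-21))*34 = (21/32)*34 = 357/16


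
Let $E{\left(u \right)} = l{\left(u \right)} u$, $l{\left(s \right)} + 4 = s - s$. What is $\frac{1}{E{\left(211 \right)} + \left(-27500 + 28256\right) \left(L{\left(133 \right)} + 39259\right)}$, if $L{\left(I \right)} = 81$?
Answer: $\frac{1}{29740196} \approx 3.3625 \cdot 10^{-8}$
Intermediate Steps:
$l{\left(s \right)} = -4$ ($l{\left(s \right)} = -4 + \left(s - s\right) = -4 + 0 = -4$)
$E{\left(u \right)} = - 4 u$
$\frac{1}{E{\left(211 \right)} + \left(-27500 + 28256\right) \left(L{\left(133 \right)} + 39259\right)} = \frac{1}{\left(-4\right) 211 + \left(-27500 + 28256\right) \left(81 + 39259\right)} = \frac{1}{-844 + 756 \cdot 39340} = \frac{1}{-844 + 29741040} = \frac{1}{29740196}$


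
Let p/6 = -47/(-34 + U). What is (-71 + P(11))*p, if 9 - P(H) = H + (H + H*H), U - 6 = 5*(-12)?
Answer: -28905/44 ≈ -656.93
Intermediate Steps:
U = -54 (U = 6 + 5*(-12) = 6 - 60 = -54)
P(H) = 9 - H² - 2*H (P(H) = 9 - (H + (H + H*H)) = 9 - (H + (H + H²)) = 9 - (H² + 2*H) = 9 + (-H² - 2*H) = 9 - H² - 2*H)
p = 141/44 (p = 6*(-47/(-34 - 54)) = 6*(-47/(-88)) = 6*(-47*(-1/88)) = 6*(47/88) = 141/44 ≈ 3.2045)
(-71 + P(11))*p = (-71 + (9 - 1*11² - 2*11))*(141/44) = (-71 + (9 - 1*121 - 22))*(141/44) = (-71 + (9 - 121 - 22))*(141/44) = (-71 - 134)*(141/44) = -205*141/44 = -28905/44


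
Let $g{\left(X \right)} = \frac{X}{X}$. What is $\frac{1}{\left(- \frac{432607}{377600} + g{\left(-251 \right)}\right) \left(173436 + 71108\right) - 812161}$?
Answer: $- \frac{5900}{5001931647} \approx -1.1795 \cdot 10^{-6}$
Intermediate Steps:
$g{\left(X \right)} = 1$
$\frac{1}{\left(- \frac{432607}{377600} + g{\left(-251 \right)}\right) \left(173436 + 71108\right) - 812161} = \frac{1}{\left(- \frac{432607}{377600} + 1\right) \left(173436 + 71108\right) - 812161} = \frac{1}{\left(\left(-432607\right) \frac{1}{377600} + 1\right) 244544 - 812161} = \frac{1}{\left(- \frac{432607}{377600} + 1\right) 244544 - 812161} = \frac{1}{\left(- \frac{55007}{377600}\right) 244544 - 812161} = \frac{1}{- \frac{210181747}{5900} - 812161} = \frac{1}{- \frac{5001931647}{5900}} = - \frac{5900}{5001931647}$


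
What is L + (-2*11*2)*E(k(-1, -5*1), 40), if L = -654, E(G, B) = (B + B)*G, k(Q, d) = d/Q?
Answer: -18254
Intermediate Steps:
E(G, B) = 2*B*G (E(G, B) = (2*B)*G = 2*B*G)
L + (-2*11*2)*E(k(-1, -5*1), 40) = -654 + (-2*11*2)*(2*40*(-5*1/(-1))) = -654 + (-22*2)*(2*40*(-5*(-1))) = -654 - 88*40*5 = -654 - 44*400 = -654 - 17600 = -18254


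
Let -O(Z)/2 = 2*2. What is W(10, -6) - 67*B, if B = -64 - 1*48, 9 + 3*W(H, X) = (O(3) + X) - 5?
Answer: 22484/3 ≈ 7494.7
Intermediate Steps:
O(Z) = -8 (O(Z) = -4*2 = -2*4 = -8)
W(H, X) = -22/3 + X/3 (W(H, X) = -3 + ((-8 + X) - 5)/3 = -3 + (-13 + X)/3 = -3 + (-13/3 + X/3) = -22/3 + X/3)
B = -112 (B = -64 - 48 = -112)
W(10, -6) - 67*B = (-22/3 + (⅓)*(-6)) - 67*(-112) = (-22/3 - 2) + 7504 = -28/3 + 7504 = 22484/3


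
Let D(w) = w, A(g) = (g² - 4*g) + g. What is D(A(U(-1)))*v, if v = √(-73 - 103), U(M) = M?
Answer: 16*I*√11 ≈ 53.066*I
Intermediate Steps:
A(g) = g² - 3*g
v = 4*I*√11 (v = √(-176) = 4*I*√11 ≈ 13.266*I)
D(A(U(-1)))*v = (-(-3 - 1))*(4*I*√11) = (-1*(-4))*(4*I*√11) = 4*(4*I*√11) = 16*I*√11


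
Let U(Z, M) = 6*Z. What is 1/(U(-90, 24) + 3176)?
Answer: 1/2636 ≈ 0.00037936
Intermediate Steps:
1/(U(-90, 24) + 3176) = 1/(6*(-90) + 3176) = 1/(-540 + 3176) = 1/2636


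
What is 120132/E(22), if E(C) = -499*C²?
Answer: -30033/60379 ≈ -0.49741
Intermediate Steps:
120132/E(22) = 120132/((-499*22²)) = 120132/((-499*484)) = 120132/(-241516) = 120132*(-1/241516) = -30033/60379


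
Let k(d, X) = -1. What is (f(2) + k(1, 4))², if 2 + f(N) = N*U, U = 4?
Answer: 25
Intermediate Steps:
f(N) = -2 + 4*N (f(N) = -2 + N*4 = -2 + 4*N)
(f(2) + k(1, 4))² = ((-2 + 4*2) - 1)² = ((-2 + 8) - 1)² = (6 - 1)² = 5² = 25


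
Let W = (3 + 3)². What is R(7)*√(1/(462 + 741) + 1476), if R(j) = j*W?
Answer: 84*√2136081687/401 ≈ 9681.5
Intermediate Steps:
W = 36 (W = 6² = 36)
R(j) = 36*j (R(j) = j*36 = 36*j)
R(7)*√(1/(462 + 741) + 1476) = (36*7)*√(1/(462 + 741) + 1476) = 252*√(1/1203 + 1476) = 252*√(1775629/1203) = 252*(√2136081687/1203) = 84*√2136081687/401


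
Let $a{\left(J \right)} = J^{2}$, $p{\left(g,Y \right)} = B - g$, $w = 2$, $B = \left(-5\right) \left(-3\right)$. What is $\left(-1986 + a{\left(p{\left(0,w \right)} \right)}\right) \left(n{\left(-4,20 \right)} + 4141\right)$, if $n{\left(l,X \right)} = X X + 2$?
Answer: $-8000223$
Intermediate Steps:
$B = 15$
$n{\left(l,X \right)} = 2 + X^{2}$ ($n{\left(l,X \right)} = X^{2} + 2 = 2 + X^{2}$)
$p{\left(g,Y \right)} = 15 - g$
$\left(-1986 + a{\left(p{\left(0,w \right)} \right)}\right) \left(n{\left(-4,20 \right)} + 4141\right) = \left(-1986 + \left(15 - 0\right)^{2}\right) \left(\left(2 + 20^{2}\right) + 4141\right) = \left(-1986 + \left(15 + 0\right)^{2}\right) \left(\left(2 + 400\right) + 4141\right) = \left(-1986 + 15^{2}\right) \left(402 + 4141\right) = \left(-1986 + 225\right) 4543 = \left(-1761\right) 4543 = -8000223$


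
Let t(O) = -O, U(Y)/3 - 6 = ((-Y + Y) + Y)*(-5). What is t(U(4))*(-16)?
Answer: -672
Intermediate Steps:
U(Y) = 18 - 15*Y (U(Y) = 18 + 3*(((-Y + Y) + Y)*(-5)) = 18 + 3*((0 + Y)*(-5)) = 18 + 3*(Y*(-5)) = 18 + 3*(-5*Y) = 18 - 15*Y)
t(U(4))*(-16) = -(18 - 15*4)*(-16) = -(18 - 60)*(-16) = -1*(-42)*(-16) = 42*(-16) = -672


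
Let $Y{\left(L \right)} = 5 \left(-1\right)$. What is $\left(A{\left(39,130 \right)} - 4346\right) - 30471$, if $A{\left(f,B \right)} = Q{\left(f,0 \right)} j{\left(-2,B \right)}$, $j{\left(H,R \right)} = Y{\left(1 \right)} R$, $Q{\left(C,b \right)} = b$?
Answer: $-34817$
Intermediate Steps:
$Y{\left(L \right)} = -5$
$j{\left(H,R \right)} = - 5 R$
$A{\left(f,B \right)} = 0$ ($A{\left(f,B \right)} = 0 \left(- 5 B\right) = 0$)
$\left(A{\left(39,130 \right)} - 4346\right) - 30471 = \left(0 - 4346\right) - 30471 = -4346 - 30471 = -34817$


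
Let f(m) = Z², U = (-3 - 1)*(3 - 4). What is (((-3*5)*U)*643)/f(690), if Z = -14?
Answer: -9645/49 ≈ -196.84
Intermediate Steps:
U = 4 (U = -4*(-1) = 4)
f(m) = 196 (f(m) = (-14)² = 196)
(((-3*5)*U)*643)/f(690) = ((-3*5*4)*643)/196 = (-15*4*643)*(1/196) = -60*643*(1/196) = -38580*1/196 = -9645/49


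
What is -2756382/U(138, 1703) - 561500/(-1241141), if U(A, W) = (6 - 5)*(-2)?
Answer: 1710529917431/1241141 ≈ 1.3782e+6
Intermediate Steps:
U(A, W) = -2 (U(A, W) = 1*(-2) = -2)
-2756382/U(138, 1703) - 561500/(-1241141) = -2756382/(-2) - 561500/(-1241141) = -2756382*(-½) - 561500*(-1/1241141) = 1378191 + 561500/1241141 = 1710529917431/1241141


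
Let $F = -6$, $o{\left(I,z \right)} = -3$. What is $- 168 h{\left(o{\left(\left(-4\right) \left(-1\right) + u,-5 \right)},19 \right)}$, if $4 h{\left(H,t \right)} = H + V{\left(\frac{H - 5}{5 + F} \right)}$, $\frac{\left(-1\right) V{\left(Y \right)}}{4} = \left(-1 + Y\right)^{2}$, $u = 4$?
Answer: $8358$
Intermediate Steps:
$V{\left(Y \right)} = - 4 \left(-1 + Y\right)^{2}$
$h{\left(H,t \right)} = - \left(4 - H\right)^{2} + \frac{H}{4}$ ($h{\left(H,t \right)} = \frac{H - 4 \left(-1 + \frac{H - 5}{5 - 6}\right)^{2}}{4} = \frac{H - 4 \left(-1 + \frac{-5 + H}{-1}\right)^{2}}{4} = \frac{H - 4 \left(-1 + \left(-5 + H\right) \left(-1\right)\right)^{2}}{4} = \frac{H - 4 \left(-1 - \left(-5 + H\right)\right)^{2}}{4} = \frac{H - 4 \left(4 - H\right)^{2}}{4} = - \left(4 - H\right)^{2} + \frac{H}{4}$)
$- 168 h{\left(o{\left(\left(-4\right) \left(-1\right) + u,-5 \right)},19 \right)} = - 168 \left(- \left(4 - -3\right)^{2} + \frac{1}{4} \left(-3\right)\right) = - 168 \left(- \left(4 + 3\right)^{2} - \frac{3}{4}\right) = - 168 \left(- 7^{2} - \frac{3}{4}\right) = - 168 \left(\left(-1\right) 49 - \frac{3}{4}\right) = - 168 \left(-49 - \frac{3}{4}\right) = \left(-168\right) \left(- \frac{199}{4}\right) = 8358$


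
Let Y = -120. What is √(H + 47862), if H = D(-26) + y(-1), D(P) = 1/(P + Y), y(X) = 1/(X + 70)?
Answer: √4857298628010/10074 ≈ 218.77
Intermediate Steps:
y(X) = 1/(70 + X)
D(P) = 1/(-120 + P) (D(P) = 1/(P - 120) = 1/(-120 + P))
H = 77/10074 (H = 1/(-120 - 26) + 1/(70 - 1) = 1/(-146) + 1/69 = -1/146 + 1/69 = 77/10074 ≈ 0.0076434)
√(H + 47862) = √(77/10074 + 47862) = √(482161865/10074) = √4857298628010/10074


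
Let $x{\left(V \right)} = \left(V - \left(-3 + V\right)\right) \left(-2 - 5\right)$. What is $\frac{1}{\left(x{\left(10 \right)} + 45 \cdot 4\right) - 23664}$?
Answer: $- \frac{1}{23505} \approx -4.2544 \cdot 10^{-5}$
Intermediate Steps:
$x{\left(V \right)} = -21$ ($x{\left(V \right)} = 3 \left(-7\right) = -21$)
$\frac{1}{\left(x{\left(10 \right)} + 45 \cdot 4\right) - 23664} = \frac{1}{\left(-21 + 45 \cdot 4\right) - 23664} = \frac{1}{\left(-21 + 180\right) - 23664} = \frac{1}{159 - 23664} = \frac{1}{-23505} = - \frac{1}{23505}$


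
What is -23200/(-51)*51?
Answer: 23200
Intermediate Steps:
-23200/(-51)*51 = -23200*(-1)/51*51 = -200*(-116/51)*51 = (23200/51)*51 = 23200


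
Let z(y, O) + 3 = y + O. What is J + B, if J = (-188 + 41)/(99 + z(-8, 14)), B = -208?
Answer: -7121/34 ≈ -209.44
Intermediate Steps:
z(y, O) = -3 + O + y (z(y, O) = -3 + (y + O) = -3 + (O + y) = -3 + O + y)
J = -49/34 (J = (-188 + 41)/(99 + (-3 + 14 - 8)) = -147/(99 + 3) = -147/102 = -147*1/102 = -49/34 ≈ -1.4412)
J + B = -49/34 - 208 = -7121/34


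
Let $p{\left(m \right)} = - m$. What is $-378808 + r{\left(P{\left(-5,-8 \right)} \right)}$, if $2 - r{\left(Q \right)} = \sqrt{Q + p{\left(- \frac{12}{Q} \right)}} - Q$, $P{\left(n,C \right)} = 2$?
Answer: $-378804 - 2 \sqrt{2} \approx -3.7881 \cdot 10^{5}$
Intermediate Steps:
$r{\left(Q \right)} = 2 + Q - \sqrt{Q + \frac{12}{Q}}$ ($r{\left(Q \right)} = 2 - \left(\sqrt{Q - - \frac{12}{Q}} - Q\right) = 2 - \left(\sqrt{Q + \frac{12}{Q}} - Q\right) = 2 + \left(Q - \sqrt{Q + \frac{12}{Q}}\right) = 2 + Q - \sqrt{Q + \frac{12}{Q}}$)
$-378808 + r{\left(P{\left(-5,-8 \right)} \right)} = -378808 + \left(2 + 2 - \sqrt{2 + \frac{12}{2}}\right) = -378808 + \left(2 + 2 - \sqrt{2 + 12 \cdot \frac{1}{2}}\right) = -378808 + \left(2 + 2 - \sqrt{2 + 6}\right) = -378808 + \left(2 + 2 - \sqrt{8}\right) = -378808 + \left(2 + 2 - 2 \sqrt{2}\right) = -378808 + \left(4 - 2 \sqrt{2}\right) = -378804 - 2 \sqrt{2}$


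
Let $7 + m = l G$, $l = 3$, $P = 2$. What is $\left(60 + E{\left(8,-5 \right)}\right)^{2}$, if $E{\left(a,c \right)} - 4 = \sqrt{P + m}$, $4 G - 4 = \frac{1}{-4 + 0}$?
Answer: $\frac{\left(256 + i \sqrt{35}\right)^{2}}{16} \approx 4093.8 + 189.31 i$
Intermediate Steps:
$G = \frac{15}{16}$ ($G = 1 + \frac{1}{4 \left(-4 + 0\right)} = 1 + \frac{1}{4 \left(-4\right)} = 1 + \frac{1}{4} \left(- \frac{1}{4}\right) = 1 - \frac{1}{16} = \frac{15}{16} \approx 0.9375$)
$m = - \frac{67}{16}$ ($m = -7 + 3 \cdot \frac{15}{16} = -7 + \frac{45}{16} = - \frac{67}{16} \approx -4.1875$)
$E{\left(a,c \right)} = 4 + \frac{i \sqrt{35}}{4}$ ($E{\left(a,c \right)} = 4 + \sqrt{2 - \frac{67}{16}} = 4 + \sqrt{- \frac{35}{16}} = 4 + \frac{i \sqrt{35}}{4}$)
$\left(60 + E{\left(8,-5 \right)}\right)^{2} = \left(60 + \left(4 + \frac{i \sqrt{35}}{4}\right)\right)^{2} = \left(64 + \frac{i \sqrt{35}}{4}\right)^{2}$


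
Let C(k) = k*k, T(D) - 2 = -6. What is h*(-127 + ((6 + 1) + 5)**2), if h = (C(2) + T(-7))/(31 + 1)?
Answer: 0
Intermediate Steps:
T(D) = -4 (T(D) = 2 - 6 = -4)
C(k) = k**2
h = 0 (h = (2**2 - 4)/(31 + 1) = (4 - 4)/32 = 0*(1/32) = 0)
h*(-127 + ((6 + 1) + 5)**2) = 0*(-127 + ((6 + 1) + 5)**2) = 0*(-127 + (7 + 5)**2) = 0*(-127 + 12**2) = 0*(-127 + 144) = 0*17 = 0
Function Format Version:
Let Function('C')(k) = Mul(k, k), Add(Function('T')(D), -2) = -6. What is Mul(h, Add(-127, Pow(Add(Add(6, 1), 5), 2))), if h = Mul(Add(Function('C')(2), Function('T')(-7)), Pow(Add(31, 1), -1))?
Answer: 0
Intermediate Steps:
Function('T')(D) = -4 (Function('T')(D) = Add(2, -6) = -4)
Function('C')(k) = Pow(k, 2)
h = 0 (h = Mul(Add(Pow(2, 2), -4), Pow(Add(31, 1), -1)) = Mul(Add(4, -4), Pow(32, -1)) = Mul(0, Rational(1, 32)) = 0)
Mul(h, Add(-127, Pow(Add(Add(6, 1), 5), 2))) = Mul(0, Add(-127, Pow(Add(Add(6, 1), 5), 2))) = Mul(0, Add(-127, Pow(Add(7, 5), 2))) = Mul(0, Add(-127, Pow(12, 2))) = Mul(0, Add(-127, 144)) = Mul(0, 17) = 0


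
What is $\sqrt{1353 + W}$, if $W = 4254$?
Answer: $3 \sqrt{623} \approx 74.88$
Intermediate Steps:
$\sqrt{1353 + W} = \sqrt{1353 + 4254} = \sqrt{5607} = 3 \sqrt{623}$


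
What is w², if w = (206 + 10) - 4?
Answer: 44944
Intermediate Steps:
w = 212 (w = 216 - 4 = 212)
w² = 212² = 44944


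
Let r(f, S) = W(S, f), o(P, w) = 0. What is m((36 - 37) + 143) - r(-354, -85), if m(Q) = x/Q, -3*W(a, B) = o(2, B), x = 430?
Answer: 215/71 ≈ 3.0282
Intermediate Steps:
W(a, B) = 0 (W(a, B) = -⅓*0 = 0)
r(f, S) = 0
m(Q) = 430/Q
m((36 - 37) + 143) - r(-354, -85) = 430/((36 - 37) + 143) - 1*0 = 430/(-1 + 143) + 0 = 430/142 + 0 = 430*(1/142) + 0 = 215/71 + 0 = 215/71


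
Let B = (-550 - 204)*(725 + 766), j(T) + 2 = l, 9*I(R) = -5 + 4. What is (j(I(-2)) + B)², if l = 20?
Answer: 1263816646416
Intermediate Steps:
I(R) = -⅑ (I(R) = (-5 + 4)/9 = (⅑)*(-1) = -⅑)
j(T) = 18 (j(T) = -2 + 20 = 18)
B = -1124214 (B = -754*1491 = -1124214)
(j(I(-2)) + B)² = (18 - 1124214)² = (-1124196)² = 1263816646416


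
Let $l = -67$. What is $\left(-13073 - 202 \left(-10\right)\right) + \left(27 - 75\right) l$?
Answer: $-7837$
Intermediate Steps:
$\left(-13073 - 202 \left(-10\right)\right) + \left(27 - 75\right) l = \left(-13073 - 202 \left(-10\right)\right) + \left(27 - 75\right) \left(-67\right) = \left(-13073 - -2020\right) - -3216 = \left(-13073 + 2020\right) + 3216 = -11053 + 3216 = -7837$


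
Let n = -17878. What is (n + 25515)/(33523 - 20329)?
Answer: 7637/13194 ≈ 0.57882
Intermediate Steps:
(n + 25515)/(33523 - 20329) = (-17878 + 25515)/(33523 - 20329) = 7637/13194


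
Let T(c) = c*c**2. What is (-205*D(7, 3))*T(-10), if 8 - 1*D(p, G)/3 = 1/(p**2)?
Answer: 240465000/49 ≈ 4.9074e+6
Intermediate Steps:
T(c) = c**3
D(p, G) = 24 - 3/p**2
(-205*D(7, 3))*T(-10) = -205*(24 - 3/7**2)*(-10)**3 = -205*(24 - 3*1/49)*(-1000) = -205*(24 - 3/49)*(-1000) = -205*1173/49*(-1000) = -240465/49*(-1000) = 240465000/49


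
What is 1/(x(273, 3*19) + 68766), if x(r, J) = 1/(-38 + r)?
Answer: 235/16160011 ≈ 1.4542e-5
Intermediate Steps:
1/(x(273, 3*19) + 68766) = 1/(1/(-38 + 273) + 68766) = 1/(1/235 + 68766) = 1/(16160011/235) = 235/16160011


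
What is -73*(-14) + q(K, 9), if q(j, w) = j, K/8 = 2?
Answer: 1038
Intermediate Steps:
K = 16 (K = 8*2 = 16)
-73*(-14) + q(K, 9) = -73*(-14) + 16 = 1022 + 16 = 1038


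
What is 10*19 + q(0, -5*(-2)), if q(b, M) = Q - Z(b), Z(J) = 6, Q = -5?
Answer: 179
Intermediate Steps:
q(b, M) = -11 (q(b, M) = -5 - 1*6 = -5 - 6 = -11)
10*19 + q(0, -5*(-2)) = 10*19 - 11 = 190 - 11 = 179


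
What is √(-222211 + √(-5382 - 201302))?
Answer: √(-222211 + 2*I*√51671) ≈ 0.482 + 471.39*I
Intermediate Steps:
√(-222211 + √(-5382 - 201302)) = √(-222211 + √(-206684)) = √(-222211 + 2*I*√51671)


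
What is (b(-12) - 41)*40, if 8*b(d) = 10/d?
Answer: -9865/6 ≈ -1644.2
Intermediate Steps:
b(d) = 5/(4*d) (b(d) = (10/d)/8 = 5/(4*d))
(b(-12) - 41)*40 = ((5/4)/(-12) - 41)*40 = ((5/4)*(-1/12) - 41)*40 = (-5/48 - 41)*40 = -1973/48*40 = -9865/6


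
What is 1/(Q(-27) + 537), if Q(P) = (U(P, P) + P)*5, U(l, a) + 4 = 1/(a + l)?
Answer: 54/20623 ≈ 0.0026184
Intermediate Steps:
U(l, a) = -4 + 1/(a + l)
Q(P) = 5*P + 5*(1 - 8*P)/(2*P) (Q(P) = ((1 - 4*P - 4*P)/(P + P) + P)*5 = ((1 - 8*P)/((2*P)) + P)*5 = ((1/(2*P))*(1 - 8*P) + P)*5 = ((1 - 8*P)/(2*P) + P)*5 = (P + (1 - 8*P)/(2*P))*5 = 5*P + 5*(1 - 8*P)/(2*P))
1/(Q(-27) + 537) = 1/((-20 + 5*(-27) + (5/2)/(-27)) + 537) = 1/((-20 - 135 + (5/2)*(-1/27)) + 537) = 1/((-20 - 135 - 5/54) + 537) = 1/(-8375/54 + 537) = 1/(20623/54) = 54/20623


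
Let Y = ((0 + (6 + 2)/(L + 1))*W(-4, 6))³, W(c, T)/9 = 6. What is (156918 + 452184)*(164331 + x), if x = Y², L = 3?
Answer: 966568423948177050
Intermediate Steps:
W(c, T) = 54 (W(c, T) = 9*6 = 54)
Y = 1259712 (Y = ((0 + (6 + 2)/(3 + 1))*54)³ = ((0 + 8/4)*54)³ = ((0 + 8*(¼))*54)³ = ((0 + 2)*54)³ = (2*54)³ = 108³ = 1259712)
x = 1586874322944 (x = 1259712² = 1586874322944)
(156918 + 452184)*(164331 + x) = (156918 + 452184)*(164331 + 1586874322944) = 609102*1586874487275 = 966568423948177050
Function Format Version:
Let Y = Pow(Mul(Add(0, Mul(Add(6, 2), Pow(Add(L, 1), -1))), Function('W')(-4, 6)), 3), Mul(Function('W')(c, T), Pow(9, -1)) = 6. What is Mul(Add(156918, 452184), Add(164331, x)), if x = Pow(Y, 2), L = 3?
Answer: 966568423948177050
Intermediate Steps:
Function('W')(c, T) = 54 (Function('W')(c, T) = Mul(9, 6) = 54)
Y = 1259712 (Y = Pow(Mul(Add(0, Mul(Add(6, 2), Pow(Add(3, 1), -1))), 54), 3) = Pow(Mul(Add(0, Mul(8, Pow(4, -1))), 54), 3) = Pow(Mul(Add(0, Mul(8, Rational(1, 4))), 54), 3) = Pow(Mul(Add(0, 2), 54), 3) = Pow(Mul(2, 54), 3) = Pow(108, 3) = 1259712)
x = 1586874322944 (x = Pow(1259712, 2) = 1586874322944)
Mul(Add(156918, 452184), Add(164331, x)) = Mul(Add(156918, 452184), Add(164331, 1586874322944)) = Mul(609102, 1586874487275) = 966568423948177050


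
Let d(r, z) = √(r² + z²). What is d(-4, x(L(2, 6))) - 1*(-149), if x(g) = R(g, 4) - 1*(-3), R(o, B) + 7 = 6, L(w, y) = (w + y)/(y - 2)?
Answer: 149 + 2*√5 ≈ 153.47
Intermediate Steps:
L(w, y) = (w + y)/(-2 + y)
R(o, B) = -1 (R(o, B) = -7 + 6 = -1)
x(g) = 2 (x(g) = -1 - 1*(-3) = -1 + 3 = 2)
d(-4, x(L(2, 6))) - 1*(-149) = √((-4)² + 2²) - 1*(-149) = √(16 + 4) + 149 = √20 + 149 = 2*√5 + 149 = 149 + 2*√5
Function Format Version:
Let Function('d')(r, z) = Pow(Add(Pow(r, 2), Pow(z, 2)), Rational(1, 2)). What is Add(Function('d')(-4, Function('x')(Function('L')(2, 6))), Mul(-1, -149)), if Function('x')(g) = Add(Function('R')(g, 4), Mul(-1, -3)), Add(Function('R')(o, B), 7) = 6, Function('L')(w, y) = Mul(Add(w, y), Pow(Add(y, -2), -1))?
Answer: Add(149, Mul(2, Pow(5, Rational(1, 2)))) ≈ 153.47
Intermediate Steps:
Function('L')(w, y) = Mul(Pow(Add(-2, y), -1), Add(w, y)) (Function('L')(w, y) = Mul(Add(w, y), Pow(Add(-2, y), -1)) = Mul(Pow(Add(-2, y), -1), Add(w, y)))
Function('R')(o, B) = -1 (Function('R')(o, B) = Add(-7, 6) = -1)
Function('x')(g) = 2 (Function('x')(g) = Add(-1, Mul(-1, -3)) = Add(-1, 3) = 2)
Add(Function('d')(-4, Function('x')(Function('L')(2, 6))), Mul(-1, -149)) = Add(Pow(Add(Pow(-4, 2), Pow(2, 2)), Rational(1, 2)), Mul(-1, -149)) = Add(Pow(Add(16, 4), Rational(1, 2)), 149) = Add(Pow(20, Rational(1, 2)), 149) = Add(Mul(2, Pow(5, Rational(1, 2))), 149) = Add(149, Mul(2, Pow(5, Rational(1, 2))))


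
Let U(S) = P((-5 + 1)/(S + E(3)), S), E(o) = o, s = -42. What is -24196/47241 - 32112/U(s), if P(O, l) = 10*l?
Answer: 125570056/1653435 ≈ 75.945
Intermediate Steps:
U(S) = 10*S
-24196/47241 - 32112/U(s) = -24196/47241 - 32112/(10*(-42)) = -24196*1/47241 - 32112/(-420) = -24196/47241 - 32112*(-1/420) = -24196/47241 + 2676/35 = 125570056/1653435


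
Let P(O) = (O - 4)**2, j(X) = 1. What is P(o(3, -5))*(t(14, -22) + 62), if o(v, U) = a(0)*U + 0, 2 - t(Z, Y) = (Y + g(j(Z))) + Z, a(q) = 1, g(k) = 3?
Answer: 5589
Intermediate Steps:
t(Z, Y) = -1 - Y - Z (t(Z, Y) = 2 - ((Y + 3) + Z) = 2 - ((3 + Y) + Z) = 2 - (3 + Y + Z) = 2 + (-3 - Y - Z) = -1 - Y - Z)
o(v, U) = U (o(v, U) = 1*U + 0 = U + 0 = U)
P(O) = (-4 + O)**2
P(o(3, -5))*(t(14, -22) + 62) = (-4 - 5)**2*((-1 - 1*(-22) - 1*14) + 62) = (-9)**2*((-1 + 22 - 14) + 62) = 81*(7 + 62) = 81*69 = 5589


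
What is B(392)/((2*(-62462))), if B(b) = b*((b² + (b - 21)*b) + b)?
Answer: -29349824/31231 ≈ -939.77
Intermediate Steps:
B(b) = b*(b + b² + b*(-21 + b)) (B(b) = b*((b² + (-21 + b)*b) + b) = b*((b² + b*(-21 + b)) + b) = b*(b + b² + b*(-21 + b)))
B(392)/((2*(-62462))) = (2*392²*(-10 + 392))/((2*(-62462))) = (2*153664*382)/(-124924) = 117399296*(-1/124924) = -29349824/31231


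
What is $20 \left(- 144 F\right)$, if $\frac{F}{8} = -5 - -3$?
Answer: $46080$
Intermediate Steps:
$F = -16$ ($F = 8 \left(-5 - -3\right) = 8 \left(-5 + 3\right) = 8 \left(-2\right) = -16$)
$20 \left(- 144 F\right) = 20 \left(\left(-144\right) \left(-16\right)\right) = 20 \cdot 2304 = 46080$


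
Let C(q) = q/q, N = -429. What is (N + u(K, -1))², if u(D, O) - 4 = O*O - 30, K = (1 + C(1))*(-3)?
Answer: 206116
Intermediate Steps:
C(q) = 1
K = -6 (K = (1 + 1)*(-3) = 2*(-3) = -6)
u(D, O) = -26 + O² (u(D, O) = 4 + (O*O - 30) = 4 + (O² - 30) = 4 + (-30 + O²) = -26 + O²)
(N + u(K, -1))² = (-429 + (-26 + (-1)²))² = (-429 + (-26 + 1))² = (-429 - 25)² = (-454)² = 206116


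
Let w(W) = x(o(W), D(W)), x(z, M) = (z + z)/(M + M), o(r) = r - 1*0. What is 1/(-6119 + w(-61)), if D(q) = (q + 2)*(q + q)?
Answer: -118/722043 ≈ -0.00016343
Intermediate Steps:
D(q) = 2*q*(2 + q) (D(q) = (2 + q)*(2*q) = 2*q*(2 + q))
o(r) = r (o(r) = r + 0 = r)
x(z, M) = z/M (x(z, M) = (2*z)/((2*M)) = (2*z)*(1/(2*M)) = z/M)
w(W) = 1/(2*(2 + W)) (w(W) = W/((2*W*(2 + W))) = W*(1/(2*W*(2 + W))) = 1/(2*(2 + W)))
1/(-6119 + w(-61)) = 1/(-6119 + 1/(2*(2 - 61))) = 1/(-6119 + (½)/(-59)) = 1/(-6119 + (½)*(-1/59)) = 1/(-6119 - 1/118) = 1/(-722043/118) = -118/722043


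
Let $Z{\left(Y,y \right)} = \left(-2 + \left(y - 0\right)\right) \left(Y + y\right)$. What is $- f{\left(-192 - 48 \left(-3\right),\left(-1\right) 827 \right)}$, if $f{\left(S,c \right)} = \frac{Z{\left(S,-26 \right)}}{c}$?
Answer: $\frac{2072}{827} \approx 2.5054$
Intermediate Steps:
$Z{\left(Y,y \right)} = \left(-2 + y\right) \left(Y + y\right)$ ($Z{\left(Y,y \right)} = \left(-2 + \left(y + 0\right)\right) \left(Y + y\right) = \left(-2 + y\right) \left(Y + y\right)$)
$f{\left(S,c \right)} = \frac{728 - 28 S}{c}$ ($f{\left(S,c \right)} = \frac{\left(-26\right)^{2} - 2 S - -52 + S \left(-26\right)}{c} = \frac{676 - 2 S + 52 - 26 S}{c} = \frac{728 - 28 S}{c}$)
$- f{\left(-192 - 48 \left(-3\right),\left(-1\right) 827 \right)} = - \frac{28 \left(26 - \left(-192 - 48 \left(-3\right)\right)\right)}{\left(-1\right) 827} = - \frac{28 \left(26 - \left(-192 - -144\right)\right)}{-827} = - \frac{28 \left(-1\right) \left(26 - \left(-192 + 144\right)\right)}{827} = - \frac{28 \left(-1\right) \left(26 - -48\right)}{827} = - \frac{28 \left(-1\right) \left(26 + 48\right)}{827} = - \frac{28 \left(-1\right) 74}{827} = \left(-1\right) \left(- \frac{2072}{827}\right) = \frac{2072}{827}$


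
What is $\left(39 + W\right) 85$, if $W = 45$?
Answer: $7140$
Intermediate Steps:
$\left(39 + W\right) 85 = \left(39 + 45\right) 85 = 84 \cdot 85 = 7140$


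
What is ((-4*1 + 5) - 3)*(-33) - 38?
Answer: 28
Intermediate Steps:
((-4*1 + 5) - 3)*(-33) - 38 = ((-4 + 5) - 3)*(-33) - 38 = (1 - 3)*(-33) - 38 = -2*(-33) - 38 = 66 - 38 = 28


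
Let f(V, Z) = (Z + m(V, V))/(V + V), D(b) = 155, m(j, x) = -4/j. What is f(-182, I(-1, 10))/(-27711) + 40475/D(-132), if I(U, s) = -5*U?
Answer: 7430393746747/28454874084 ≈ 261.13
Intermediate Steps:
f(V, Z) = (Z - 4/V)/(2*V) (f(V, Z) = (Z - 4/V)/(V + V) = (Z - 4/V)/((2*V)) = (Z - 4/V)*(1/(2*V)) = (Z - 4/V)/(2*V))
f(-182, I(-1, 10))/(-27711) + 40475/D(-132) = ((½)*(-4 - (-910)*(-1))/(-182)²)/(-27711) + 40475/155 = ((½)*(1/33124)*(-4 - 182*5))*(-1/27711) + 40475*(1/155) = ((½)*(1/33124)*(-4 - 910))*(-1/27711) + 8095/31 = ((½)*(1/33124)*(-914))*(-1/27711) + 8095/31 = -457/33124*(-1/27711) + 8095/31 = 457/917899164 + 8095/31 = 7430393746747/28454874084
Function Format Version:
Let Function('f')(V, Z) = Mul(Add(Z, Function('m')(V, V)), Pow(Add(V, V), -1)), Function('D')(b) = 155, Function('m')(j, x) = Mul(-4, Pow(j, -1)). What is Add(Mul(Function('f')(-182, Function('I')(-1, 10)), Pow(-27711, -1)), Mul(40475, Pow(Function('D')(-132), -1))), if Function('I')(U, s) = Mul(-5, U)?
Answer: Rational(7430393746747, 28454874084) ≈ 261.13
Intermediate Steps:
Function('f')(V, Z) = Mul(Rational(1, 2), Pow(V, -1), Add(Z, Mul(-4, Pow(V, -1)))) (Function('f')(V, Z) = Mul(Add(Z, Mul(-4, Pow(V, -1))), Pow(Add(V, V), -1)) = Mul(Add(Z, Mul(-4, Pow(V, -1))), Pow(Mul(2, V), -1)) = Mul(Add(Z, Mul(-4, Pow(V, -1))), Mul(Rational(1, 2), Pow(V, -1))) = Mul(Rational(1, 2), Pow(V, -1), Add(Z, Mul(-4, Pow(V, -1)))))
Add(Mul(Function('f')(-182, Function('I')(-1, 10)), Pow(-27711, -1)), Mul(40475, Pow(Function('D')(-132), -1))) = Add(Mul(Mul(Rational(1, 2), Pow(-182, -2), Add(-4, Mul(-182, Mul(-5, -1)))), Pow(-27711, -1)), Mul(40475, Pow(155, -1))) = Add(Mul(Mul(Rational(1, 2), Rational(1, 33124), Add(-4, Mul(-182, 5))), Rational(-1, 27711)), Mul(40475, Rational(1, 155))) = Add(Mul(Mul(Rational(1, 2), Rational(1, 33124), Add(-4, -910)), Rational(-1, 27711)), Rational(8095, 31)) = Add(Mul(Mul(Rational(1, 2), Rational(1, 33124), -914), Rational(-1, 27711)), Rational(8095, 31)) = Add(Mul(Rational(-457, 33124), Rational(-1, 27711)), Rational(8095, 31)) = Add(Rational(457, 917899164), Rational(8095, 31)) = Rational(7430393746747, 28454874084)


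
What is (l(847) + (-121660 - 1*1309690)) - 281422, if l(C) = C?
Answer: -1711925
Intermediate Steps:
(l(847) + (-121660 - 1*1309690)) - 281422 = (847 + (-121660 - 1*1309690)) - 281422 = (847 + (-121660 - 1309690)) - 281422 = (847 - 1431350) - 281422 = -1430503 - 281422 = -1711925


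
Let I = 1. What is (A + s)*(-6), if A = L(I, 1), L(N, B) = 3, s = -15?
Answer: 72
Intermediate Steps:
A = 3
(A + s)*(-6) = (3 - 15)*(-6) = -12*(-6) = 72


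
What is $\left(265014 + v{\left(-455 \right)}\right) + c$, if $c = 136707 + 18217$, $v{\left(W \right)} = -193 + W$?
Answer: $419290$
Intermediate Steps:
$c = 154924$
$\left(265014 + v{\left(-455 \right)}\right) + c = \left(265014 - 648\right) + 154924 = 264366 + 154924 = 419290$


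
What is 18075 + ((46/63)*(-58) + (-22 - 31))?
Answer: 1132718/63 ≈ 17980.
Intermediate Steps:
18075 + ((46/63)*(-58) + (-22 - 31)) = 18075 + ((46*(1/63))*(-58) - 53) = 18075 + ((46/63)*(-58) - 53) = 18075 + (-2668/63 - 53) = 18075 - 6007/63 = 1132718/63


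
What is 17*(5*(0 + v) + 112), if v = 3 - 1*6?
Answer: 1649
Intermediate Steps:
v = -3 (v = 3 - 6 = -3)
17*(5*(0 + v) + 112) = 17*(5*(0 - 3) + 112) = 17*(5*(-3) + 112) = 17*(-15 + 112) = 17*97 = 1649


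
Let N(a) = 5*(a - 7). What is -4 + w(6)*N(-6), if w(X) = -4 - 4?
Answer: 516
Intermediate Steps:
w(X) = -8
N(a) = -35 + 5*a (N(a) = 5*(-7 + a) = -35 + 5*a)
-4 + w(6)*N(-6) = -4 - 8*(-35 + 5*(-6)) = -4 - 8*(-35 - 30) = -4 - 8*(-65) = -4 + 520 = 516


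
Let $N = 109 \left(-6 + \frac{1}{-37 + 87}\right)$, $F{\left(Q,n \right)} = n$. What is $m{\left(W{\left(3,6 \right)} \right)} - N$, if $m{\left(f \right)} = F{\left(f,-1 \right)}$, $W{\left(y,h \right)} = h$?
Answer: $\frac{32541}{50} \approx 650.82$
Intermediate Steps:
$m{\left(f \right)} = -1$
$N = - \frac{32591}{50}$ ($N = 109 \left(-6 + \frac{1}{50}\right) = 109 \left(- \frac{299}{50}\right) = - \frac{32591}{50} \approx -651.82$)
$m{\left(W{\left(3,6 \right)} \right)} - N = -1 - - \frac{32591}{50} = -1 + \frac{32591}{50} = \frac{32541}{50}$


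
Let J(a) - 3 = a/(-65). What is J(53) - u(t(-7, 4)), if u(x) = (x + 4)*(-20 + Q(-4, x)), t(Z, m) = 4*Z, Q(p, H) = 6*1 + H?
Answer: -65378/65 ≈ -1005.8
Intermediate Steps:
J(a) = 3 - a/65 (J(a) = 3 + a/(-65) = 3 + a*(-1/65) = 3 - a/65)
Q(p, H) = 6 + H
u(x) = (-14 + x)*(4 + x) (u(x) = (x + 4)*(-20 + (6 + x)) = (4 + x)*(-14 + x) = (-14 + x)*(4 + x))
J(53) - u(t(-7, 4)) = (3 - 1/65*53) - (-56 + (4*(-7))**2 - 40*(-7)) = (3 - 53/65) - (-56 + (-28)**2 - 10*(-28)) = 142/65 - (-56 + 784 + 280) = 142/65 - 1*1008 = 142/65 - 1008 = -65378/65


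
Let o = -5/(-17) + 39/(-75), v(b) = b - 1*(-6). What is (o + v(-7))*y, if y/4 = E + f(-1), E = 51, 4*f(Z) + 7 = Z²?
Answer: -103158/425 ≈ -242.72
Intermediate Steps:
f(Z) = -7/4 + Z²/4
v(b) = 6 + b (v(b) = b + 6 = 6 + b)
o = -96/425 (o = -5*(-1/17) + 39*(-1/75) = 5/17 - 13/25 = -96/425 ≈ -0.22588)
y = 198 (y = 4*(51 + (-7/4 + (¼)*(-1)²)) = 4*(51 + (-7/4 + (¼)*1)) = 4*(51 + (-7/4 + ¼)) = 4*(51 - 3/2) = 4*(99/2) = 198)
(o + v(-7))*y = (-96/425 + (6 - 7))*198 = (-96/425 - 1)*198 = -521/425*198 = -103158/425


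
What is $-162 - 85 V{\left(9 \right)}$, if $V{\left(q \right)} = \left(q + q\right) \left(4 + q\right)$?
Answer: $-20052$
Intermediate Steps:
$V{\left(q \right)} = 2 q \left(4 + q\right)$
$-162 - 85 V{\left(9 \right)} = -162 - 85 \cdot 2 \cdot 9 \left(4 + 9\right) = -162 - 85 \cdot 2 \cdot 9 \cdot 13 = -162 - 19890 = -20052$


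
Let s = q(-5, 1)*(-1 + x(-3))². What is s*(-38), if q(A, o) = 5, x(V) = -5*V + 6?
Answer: -76000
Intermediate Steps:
x(V) = 6 - 5*V
s = 2000 (s = 5*(-1 + (6 - 5*(-3)))² = 5*(-1 + (6 + 15))² = 5*(-1 + 21)² = 5*20² = 5*400 = 2000)
s*(-38) = 2000*(-38) = -76000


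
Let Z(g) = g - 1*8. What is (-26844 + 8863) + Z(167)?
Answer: -17822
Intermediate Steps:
Z(g) = -8 + g (Z(g) = g - 8 = -8 + g)
(-26844 + 8863) + Z(167) = (-26844 + 8863) + (-8 + 167) = -17981 + 159 = -17822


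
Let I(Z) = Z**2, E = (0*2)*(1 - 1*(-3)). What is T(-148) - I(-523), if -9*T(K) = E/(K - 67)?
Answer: -273529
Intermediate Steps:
E = 0 (E = 0*(1 + 3) = 0*4 = 0)
T(K) = 0 (T(K) = -0/(K - 67) = -0/(-67 + K) = -1/9*0 = 0)
T(-148) - I(-523) = 0 - 1*(-523)**2 = 0 - 1*273529 = 0 - 273529 = -273529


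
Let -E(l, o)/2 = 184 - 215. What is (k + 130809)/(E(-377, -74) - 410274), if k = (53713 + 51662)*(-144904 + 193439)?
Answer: -2557253217/205106 ≈ -12468.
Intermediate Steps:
k = 5114375625 (k = 105375*48535 = 5114375625)
E(l, o) = 62 (E(l, o) = -2*(184 - 215) = -2*(-31) = 62)
(k + 130809)/(E(-377, -74) - 410274) = (5114375625 + 130809)/(62 - 410274) = 5114506434/(-410212) = 5114506434*(-1/410212) = -2557253217/205106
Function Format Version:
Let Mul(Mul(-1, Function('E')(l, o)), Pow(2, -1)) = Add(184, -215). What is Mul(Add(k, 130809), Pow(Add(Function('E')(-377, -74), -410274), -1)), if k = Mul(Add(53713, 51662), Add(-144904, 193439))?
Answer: Rational(-2557253217, 205106) ≈ -12468.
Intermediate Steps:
k = 5114375625 (k = Mul(105375, 48535) = 5114375625)
Function('E')(l, o) = 62 (Function('E')(l, o) = Mul(-2, Add(184, -215)) = Mul(-2, -31) = 62)
Mul(Add(k, 130809), Pow(Add(Function('E')(-377, -74), -410274), -1)) = Mul(Add(5114375625, 130809), Pow(Add(62, -410274), -1)) = Mul(5114506434, Pow(-410212, -1)) = Mul(5114506434, Rational(-1, 410212)) = Rational(-2557253217, 205106)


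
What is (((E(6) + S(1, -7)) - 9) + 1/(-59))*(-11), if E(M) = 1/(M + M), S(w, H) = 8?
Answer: 7271/708 ≈ 10.270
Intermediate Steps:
E(M) = 1/(2*M)
(((E(6) + S(1, -7)) - 9) + 1/(-59))*(-11) = ((((½)/6 + 8) - 9) + 1/(-59))*(-11) = ((((½)*(⅙) + 8) - 9) - 1/59)*(-11) = (((1/12 + 8) - 9) - 1/59)*(-11) = ((97/12 - 9) - 1/59)*(-11) = (-11/12 - 1/59)*(-11) = -661/708*(-11) = 7271/708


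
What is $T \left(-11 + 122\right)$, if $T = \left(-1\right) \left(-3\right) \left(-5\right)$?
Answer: $-1665$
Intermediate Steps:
$T = -15$ ($T = 3 \left(-5\right) = -15$)
$T \left(-11 + 122\right) = - 15 \left(-11 + 122\right) = \left(-15\right) 111 = -1665$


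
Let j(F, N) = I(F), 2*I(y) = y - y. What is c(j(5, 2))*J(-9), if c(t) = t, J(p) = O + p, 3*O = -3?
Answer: 0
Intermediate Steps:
O = -1 (O = (⅓)*(-3) = -1)
I(y) = 0 (I(y) = (y - y)/2 = (½)*0 = 0)
j(F, N) = 0
J(p) = -1 + p
c(j(5, 2))*J(-9) = 0*(-1 - 9) = 0*(-10) = 0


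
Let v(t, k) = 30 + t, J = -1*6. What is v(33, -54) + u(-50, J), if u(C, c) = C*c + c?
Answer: 357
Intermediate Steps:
J = -6
u(C, c) = c + C*c
v(33, -54) + u(-50, J) = (30 + 33) - 6*(1 - 50) = 63 - 6*(-49) = 63 + 294 = 357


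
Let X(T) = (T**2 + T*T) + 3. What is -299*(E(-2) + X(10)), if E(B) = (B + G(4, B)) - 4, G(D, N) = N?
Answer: -58305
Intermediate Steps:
X(T) = 3 + 2*T**2 (X(T) = (T**2 + T**2) + 3 = 2*T**2 + 3 = 3 + 2*T**2)
E(B) = -4 + 2*B (E(B) = (B + B) - 4 = 2*B - 4 = -4 + 2*B)
-299*(E(-2) + X(10)) = -299*((-4 + 2*(-2)) + (3 + 2*10**2)) = -299*((-4 - 4) + (3 + 2*100)) = -299*(-8 + (3 + 200)) = -299*(-8 + 203) = -299*195 = -58305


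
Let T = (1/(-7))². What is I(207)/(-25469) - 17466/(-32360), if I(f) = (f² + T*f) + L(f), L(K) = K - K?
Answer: -23076275367/20192332580 ≈ -1.1428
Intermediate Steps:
L(K) = 0
T = 1/49 (T = (-⅐)² = 1/49 ≈ 0.020408)
I(f) = f² + f/49 (I(f) = (f² + f/49) + 0 = f² + f/49)
I(207)/(-25469) - 17466/(-32360) = (207*(1/49 + 207))/(-25469) - 17466/(-32360) = (207*(10144/49))*(-1/25469) - 17466*(-1/32360) = (2099808/49)*(-1/25469) + 8733/16180 = -2099808/1247981 + 8733/16180 = -23076275367/20192332580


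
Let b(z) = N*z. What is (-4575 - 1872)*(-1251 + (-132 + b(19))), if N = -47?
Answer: 14673372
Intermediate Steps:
b(z) = -47*z
(-4575 - 1872)*(-1251 + (-132 + b(19))) = (-4575 - 1872)*(-1251 + (-132 - 47*19)) = -6447*(-1251 + (-132 - 893)) = -6447*(-1251 - 1025) = -6447*(-2276) = 14673372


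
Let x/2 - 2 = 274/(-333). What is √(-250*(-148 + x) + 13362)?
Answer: √613258202/111 ≈ 223.10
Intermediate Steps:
x = 784/333 (x = 4 + 2*(274/(-333)) = 4 + 2*(274*(-1/333)) = 4 + 2*(-274/333) = 4 - 548/333 = 784/333 ≈ 2.3544)
√(-250*(-148 + x) + 13362) = √(-250*(-148 + 784/333) + 13362) = √(-250*(-48500/333) + 13362) = √(12125000/333 + 13362) = √(16574546/333) = √613258202/111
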